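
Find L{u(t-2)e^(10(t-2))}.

u(t-a)f(t-a) with f(t)=e^(10t). L{e^(10t)} = 1/(s-10). By time shift: e^(-2s)/(s-10)

Final answer: e^(-2s)/(s-10)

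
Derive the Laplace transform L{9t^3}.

L{9t^3} = 9 · L{t^3} = 9 · 6/s^4 = 54/s^4

Final answer: 54/s^4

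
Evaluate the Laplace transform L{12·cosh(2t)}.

L{cosh(ωt)} = s/(s² - ω²), so L{cosh(2t)} = s/(s² - 4). Then L{12·cosh(2t)} = 12·s/(s² - 4) = 12s/(s² - 4)

Final answer: 12s/(s² - 4)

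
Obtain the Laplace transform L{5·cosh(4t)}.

L{cosh(ωt)} = s/(s² - ω²), so L{cosh(4t)} = s/(s² - 16). Then L{5·cosh(4t)} = 5·s/(s² - 16) = 5s/(s² - 16)

Final answer: 5s/(s² - 16)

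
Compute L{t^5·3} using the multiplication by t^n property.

L{3} = 3/s. d^1/ds^1[1/s] = -1/s². d^2/ds^2[1/s] = 2/s^3. d^3/ds^3[1/s] = -6/s^4. d^4/ds^4[1/s] = 24/s^5. d^5/ds^5[1/s] = -120/s^6. So L{t^5} = (-1)^{5}·-120/s^6 = 120/s^6. Then L{t^5·3} = 3·120/s^6 = 360/s^6

Final answer: 360/s^6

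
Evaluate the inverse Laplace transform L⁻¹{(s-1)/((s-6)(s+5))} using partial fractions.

Using partial fractions, f(t) = (5e^(6t) + 6e^(-5t))/11

Final answer: (5e^(6t) + 6e^(-5t))/11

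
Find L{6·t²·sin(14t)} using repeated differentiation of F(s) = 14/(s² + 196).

F(s) = 14/(s² + 196). F'(s) = -28s/(s² + 196)². F''(s) = -28(196 - 3s²)/(s² + 196)³ = (84s² - 5488)/(s² + 196)³. So L{t²·sin(14t)} = (-1)² F''(s) = (84s² - 5488)/(s² + 196)³. Then L{6·t²·sin(14t)} = 6·(84s² - 5488)/(s² + 196)³ = (504s² - 32928)/(s² + 196)³

Final answer: (504s² - 32928)/(s² + 196)³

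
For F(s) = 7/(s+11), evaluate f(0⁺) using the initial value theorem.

f(0⁺) = lim_{s→∞} s·7/(s+11) = lim_{s→∞} 7s/(s+11) = 7

Final answer: 7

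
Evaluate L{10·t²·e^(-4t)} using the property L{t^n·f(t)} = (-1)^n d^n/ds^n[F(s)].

L{e^(-4t)} = 1/(s+4). d/ds[1/(s+4)] = -1/(s+4)². d²/ds²[1/(s+4)] = 2/(s+4)³. So L{t²·e^(-4t)} = (-1)² · 2/(s+4)³ = 2/(s+4)³. Then L{10·t²·e^(-4t)} = 10·2/(s+4)³ = 20/(s+4)³

Final answer: 20/(s+4)³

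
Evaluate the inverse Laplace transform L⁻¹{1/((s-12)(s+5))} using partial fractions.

Decompose: A/(s-12) + B/(s+5). A = 1/17, B = -1/17. f(t) = (e^(12t) - e^(-5t))/17

Final answer: (e^(12t) - e^(-5t))/17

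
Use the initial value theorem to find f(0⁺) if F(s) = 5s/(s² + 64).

f(0⁺) = lim_{s→∞} s·5s/(s² + 64) = lim_{s→∞} 5s²/(s² + 64) = 5

Final answer: 5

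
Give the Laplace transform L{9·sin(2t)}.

L{sin(ωt)} = ω/(s² + ω²), so L{sin(2t)} = 2/(s² + 4). Then L{9·sin(2t)} = 9·2/(s² + 4) = 18/(s² + 4)

Final answer: 18/(s² + 4)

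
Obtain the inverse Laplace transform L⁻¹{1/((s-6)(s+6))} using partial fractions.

Decompose: A/(s-6) + B/(s+6). A = 1/12, B = -1/12. f(t) = (e^(6t) - e^(-6t))/12

Final answer: (e^(6t) - e^(-6t))/12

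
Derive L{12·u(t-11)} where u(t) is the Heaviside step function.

L{u(t-a)} = e^(-as)/s. Here a=11, so L{u(t-11)} = e^(-11s)/s, and L{12·u(t-11)} = 12·e^(-11s)/s

Final answer: 12·e^(-11s)/s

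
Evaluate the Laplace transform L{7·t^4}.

L{t^n} = n!/s^(n+1), so L{t^4} = 24/s^5. Then L{7·t^4} = 7·24/s^5 = 168/s^5

Final answer: 168/s^5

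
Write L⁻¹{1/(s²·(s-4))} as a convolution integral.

1/(s²·(s-4)) = (1/s^2)·(1/(s-4)) = L{t}·L{e^(4t)}. So f(t) = t*e^(4t) = ∫₀ᵗ τ·e^(4(t-τ)) dτ

Final answer: ∫₀ᵗ τ·e^(4(t-τ)) dτ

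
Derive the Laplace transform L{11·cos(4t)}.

L{cos(ωt)} = s/(s² + ω²), so L{cos(4t)} = s/(s² + 16). Then L{11·cos(4t)} = 11·s/(s² + 16) = 11s/(s² + 16)

Final answer: 11s/(s² + 16)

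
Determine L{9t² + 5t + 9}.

L{9t² + 5t + 9} = 9·2/s³ + 5/s² + 9/s = 18/s³ + 5/s² + 9/s

Final answer: 18/s³ + 5/s² + 9/s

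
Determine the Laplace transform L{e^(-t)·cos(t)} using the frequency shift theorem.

Frequency shift: L{e^(at)f(t)} = F(s-a). L{e^(-t)·cos(t)} = (s+1)/((s+1)² + 1)

Final answer: (s+1)/((s+1)² + 1)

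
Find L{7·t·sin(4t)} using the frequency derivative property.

L{sin(4t)} = 4/(s² + 16). By L{t·f(t)} = -F'(s): -d/ds[4/(s² + 16)] = -(4)·(-2s)/(s² + 16)² = 8s/(s² + 16)². Then L{7·t·sin(4t)} = 7·8s/(s² + 16)² = 56s/(s² + 16)²

Final answer: 56s/(s² + 16)²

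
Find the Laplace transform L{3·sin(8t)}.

L{sin(ωt)} = ω/(s² + ω²), so L{sin(8t)} = 8/(s² + 64). Then L{3·sin(8t)} = 3·8/(s² + 64) = 24/(s² + 64)

Final answer: 24/(s² + 64)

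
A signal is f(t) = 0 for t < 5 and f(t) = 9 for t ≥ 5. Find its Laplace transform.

f(t) = 9·u(t-5). L{u(t-5)} = e^(-5s)/s, so L{f(t)} = 9·e^(-5s)/s

Final answer: 9·e^(-5s)/s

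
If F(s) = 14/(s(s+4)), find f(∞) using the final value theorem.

f(∞) = lim_{s→0} s·14/(s(s+4)) = lim_{s→0} 14/(s+4) = 14/4 = 7/2

Final answer: 7/2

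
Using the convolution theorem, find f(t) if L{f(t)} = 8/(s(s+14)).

8/(s(s+14)) = (8/s)·(1/(s+14)) = L{8}·L{e^(-14t)}. By convolution, f(t) = 8*e^(-14t) = ∫₀ᵗ 8·e^(-14τ) dτ = 8·(1 - e^(-14t))/14

Final answer: 8·(1 - e^(-14t))/14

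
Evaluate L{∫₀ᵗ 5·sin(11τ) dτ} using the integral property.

L{∫₀ᵗ f(τ)dτ} = F(s)/s with F(s) = 55/(s² + 121), so the result is (55/(s² + 121))/s = 55/(s(s² + 121))

Final answer: 55/(s(s² + 121))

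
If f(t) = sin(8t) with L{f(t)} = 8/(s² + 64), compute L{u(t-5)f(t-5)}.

Time shift theorem: L{u(t-a)f(t-a)} = e^(-as)F(s). Here a=5, F(s) = 8/(s² + 64), so L{u(t-5)f(t-5)} = e^(-5s)·8/(s² + 64)

Final answer: e^(-5s)·8/(s² + 64)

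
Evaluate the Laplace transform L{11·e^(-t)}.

L{e^(at)} = 1/(s-a), so L{e^(-t)} = 1/(s+1). Then L{11·e^(-t)} = 11/(s+1)

Final answer: 11/(s+1)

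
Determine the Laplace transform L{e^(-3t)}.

L{e^(at)} = 1/(s-a), so L{e^(-3t)} = 1/(s+3)

Final answer: 1/(s+3)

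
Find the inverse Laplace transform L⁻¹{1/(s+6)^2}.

L⁻¹{n!/(s-a)^(n+1)} = t^n·e^(at), so L⁻¹{1/(s+6)^2} = t·e^(-6t)

Final answer: t·e^(-6t)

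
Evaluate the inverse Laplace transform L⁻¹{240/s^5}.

L⁻¹{n!/s^(n+1)} = t^n with n=4. So L⁻¹{24/s^5} = t^4, and L⁻¹{240/s^5} = (240/24)·t^4 = 10·t^4

Final answer: 10·t^4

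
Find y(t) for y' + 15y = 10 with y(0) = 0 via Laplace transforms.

sY + 15Y = 10/s. Y = 10/(s(s+15)). Partial fractions: Y = 2/3/s - 2/3/(s+15)

Final answer: y(t) = 2/3(1 - e^(-15t))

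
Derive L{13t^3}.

L{t^n} = n!/s^(n+1). So L{13t^3} = 13·3!/s^4 = 78/s^4

Final answer: 78/s^4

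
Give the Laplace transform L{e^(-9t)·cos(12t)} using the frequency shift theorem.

Frequency shift: L{e^(at)f(t)} = F(s-a). L{e^(-9t)·cos(12t)} = (s+9)/((s+9)² + 144)

Final answer: (s+9)/((s+9)² + 144)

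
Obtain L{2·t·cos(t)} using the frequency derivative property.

L{cos(t)} = s/(s² + 1). Derivative: d/ds[s/(s² + 1)] = [(s² + 1) - s·2s]/(s² + 1)² = (1 - s²)/(s² + 1)². So L{t·cos(t)} = -F'(s) = (s² - 1)/(s² + 1)². Then L{2·t·cos(t)} = 2·(s² - 1)/(s² + 1)²

Final answer: 2·(s² - 1)/(s² + 1)²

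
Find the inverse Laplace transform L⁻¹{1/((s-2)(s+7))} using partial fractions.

Decompose: A/(s-2) + B/(s+7). A = 1/9, B = -1/9. f(t) = (e^(2t) - e^(-7t))/9

Final answer: (e^(2t) - e^(-7t))/9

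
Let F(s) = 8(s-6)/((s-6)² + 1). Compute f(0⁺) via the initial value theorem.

f(0⁺) = lim_{s→∞} sF(s) = lim_{s→∞} 8s(s-6)/((s-6)² + 1) = 8

Final answer: 8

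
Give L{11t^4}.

L{t^n} = n!/s^(n+1). So L{11t^4} = 11·4!/s^5 = 264/s^5

Final answer: 264/s^5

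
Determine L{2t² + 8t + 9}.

L{2t² + 8t + 9} = 2·2/s³ + 8/s² + 9/s = 4/s³ + 8/s² + 9/s

Final answer: 4/s³ + 8/s² + 9/s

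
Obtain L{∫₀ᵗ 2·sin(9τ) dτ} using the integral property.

L{∫₀ᵗ f(τ)dτ} = F(s)/s with F(s) = 18/(s² + 81), so the result is (18/(s² + 81))/s = 18/(s(s² + 81))

Final answer: 18/(s(s² + 81))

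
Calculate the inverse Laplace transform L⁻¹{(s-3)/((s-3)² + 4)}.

Using frequency shift, L⁻¹{(s-3)/((s-3)² + 4)} = e^(3t)·cos(2t)

Final answer: e^(3t)·cos(2t)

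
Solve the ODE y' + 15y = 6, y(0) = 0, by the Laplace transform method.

sY + 15Y = 6/s. Y = 6/(s(s+15)). Partial fractions: Y = 2/5/s - 2/5/(s+15)

Final answer: y(t) = 2/5(1 - e^(-15t))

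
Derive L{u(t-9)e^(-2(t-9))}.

u(t-a)f(t-a) with f(t)=e^(-2t). L{e^(-2t)} = 1/(s+2). By time shift: e^(-9s)/(s+2)

Final answer: e^(-9s)/(s+2)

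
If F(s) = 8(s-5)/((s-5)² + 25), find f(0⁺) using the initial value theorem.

f(0⁺) = lim_{s→∞} sF(s) = lim_{s→∞} 8s(s-5)/((s-5)² + 25) = 8

Final answer: 8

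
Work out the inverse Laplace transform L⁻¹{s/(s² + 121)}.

L⁻¹{s/(s² + 121)} = cos(11t)

Final answer: cos(11t)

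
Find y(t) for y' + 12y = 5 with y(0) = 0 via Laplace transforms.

sY + 12Y = 5/s. Y = 5/(s(s+12)). Partial fractions: Y = 5/12/s - 5/12/(s+12)

Final answer: y(t) = 5/12(1 - e^(-12t))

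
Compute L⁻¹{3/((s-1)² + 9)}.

Form: b/((s-a)² + b²) → e^(at)sin(bt). With a=1, b=3

Final answer: e^t·sin(3t)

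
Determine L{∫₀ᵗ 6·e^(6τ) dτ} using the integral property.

L{∫₀ᵗ f(τ)dτ} = F(s)/s with F(s) = 6/(s-6), so L{∫₀ᵗ 6·e^(6τ) dτ} = 6/(s(s-6))

Final answer: 6/(s(s-6))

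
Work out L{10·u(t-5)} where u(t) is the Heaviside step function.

L{u(t-a)} = e^(-as)/s. Here a=5, so L{u(t-5)} = e^(-5s)/s, and L{10·u(t-5)} = 10·e^(-5s)/s

Final answer: 10·e^(-5s)/s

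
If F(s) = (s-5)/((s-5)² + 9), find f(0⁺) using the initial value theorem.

f(0⁺) = lim_{s→∞} sF(s) = lim_{s→∞} s(s-5)/((s-5)² + 9) = 1

Final answer: 1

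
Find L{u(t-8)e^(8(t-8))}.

u(t-a)f(t-a) with f(t)=e^(8t). L{e^(8t)} = 1/(s-8). By time shift: e^(-8s)/(s-8)

Final answer: e^(-8s)/(s-8)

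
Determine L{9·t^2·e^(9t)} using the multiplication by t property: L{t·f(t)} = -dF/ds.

Using L{t^n·e^(at)} = n!/(s-a)^(n+1), L{t^2·e^(9t)} = 2/(s-9)^3, so L{9·t^2·e^(9t)} = 9·2/(s-9)^3 = 18/(s-9)^3

Final answer: 18/(s-9)^3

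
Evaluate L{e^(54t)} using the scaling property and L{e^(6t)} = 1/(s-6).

Using L{f(at)} = (1/a)F(s/a) with a=9 and f(t) = e^(6t): L{e^(54t)} = (1/9) · 1/((s/9)-6) = (1/9) · 9/(s-54) = 1/(s-54)

Final answer: 1/(s-54)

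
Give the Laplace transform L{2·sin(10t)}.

L{sin(ωt)} = ω/(s² + ω²), so L{sin(10t)} = 10/(s² + 100). Then L{2·sin(10t)} = 2·10/(s² + 100) = 20/(s² + 100)

Final answer: 20/(s² + 100)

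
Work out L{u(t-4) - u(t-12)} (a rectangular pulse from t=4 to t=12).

L{u(t-a)} = e^(-as)/s. L{u(t-4) - u(t-12)} = (e^(-4s) - e^(-12s))/s

Final answer: (e^(-4s) - e^(-12s))/s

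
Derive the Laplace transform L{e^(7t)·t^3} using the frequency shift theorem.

L{e^(at)·t^n} = n!/(s-a)^(n+1), so L{e^(7t)·t^3} = 6/(s-7)^4

Final answer: 6/(s-7)^4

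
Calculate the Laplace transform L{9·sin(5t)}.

L{sin(ωt)} = ω/(s² + ω²), so L{sin(5t)} = 5/(s² + 25). Then L{9·sin(5t)} = 9·5/(s² + 25) = 45/(s² + 25)

Final answer: 45/(s² + 25)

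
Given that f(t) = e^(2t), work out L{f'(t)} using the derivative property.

f(0) = 1, F(s) = 1/(s-2). L{f'(t)} = s·F(s) - f(0) = s/(s-2) - 1 = (s - (s-2))/(s-2) = 2/(s-2)

Final answer: 2/(s-2)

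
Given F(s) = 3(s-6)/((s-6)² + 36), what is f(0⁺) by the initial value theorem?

f(0⁺) = lim_{s→∞} sF(s) = lim_{s→∞} 3s(s-6)/((s-6)² + 36) = 3

Final answer: 3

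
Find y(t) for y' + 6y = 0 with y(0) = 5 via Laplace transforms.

L{y'} + 6L{y} = 0. sY - 5 + 6Y = 0. Y(s+6) = 5. Y = 5/(s+6)

Final answer: y(t) = 5e^(-6t)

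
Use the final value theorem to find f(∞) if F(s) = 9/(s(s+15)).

f(∞) = lim_{s→0} s·9/(s(s+15)) = lim_{s→0} 9/(s+15) = 9/15 = 3/5

Final answer: 3/5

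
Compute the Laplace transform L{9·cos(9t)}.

L{cos(ωt)} = s/(s² + ω²), so L{cos(9t)} = s/(s² + 81). Then L{9·cos(9t)} = 9·s/(s² + 81) = 9s/(s² + 81)

Final answer: 9s/(s² + 81)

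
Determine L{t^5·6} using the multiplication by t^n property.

L{6} = 6/s. d^1/ds^1[1/s] = -1/s². d^2/ds^2[1/s] = 2/s^3. d^3/ds^3[1/s] = -6/s^4. d^4/ds^4[1/s] = 24/s^5. d^5/ds^5[1/s] = -120/s^6. So L{t^5} = (-1)^{5}·-120/s^6 = 120/s^6. Then L{t^5·6} = 6·120/s^6 = 720/s^6

Final answer: 720/s^6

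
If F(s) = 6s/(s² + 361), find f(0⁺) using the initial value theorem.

f(0⁺) = lim_{s→∞} s·6s/(s² + 361) = lim_{s→∞} 6s²/(s² + 361) = 6

Final answer: 6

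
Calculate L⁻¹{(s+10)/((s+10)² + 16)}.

Using frequency shift: L⁻¹{(s-a)/((s-a)² + b²)} = e^(at)cos(bt). Here a=-10, b=4

Final answer: e^(-10t)·cos(4t)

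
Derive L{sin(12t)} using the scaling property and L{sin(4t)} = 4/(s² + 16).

Using L{f(at)} = (1/a)F(s/a) with a=3: L{sin(12t)} = (1/3) · 4/((s/3)² + 16) = (1/3) · 4·9/(s² + 144) = 12/(s² + 144)

Final answer: 12/(s² + 144)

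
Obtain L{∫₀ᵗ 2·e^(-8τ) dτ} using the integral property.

L{∫₀ᵗ f(τ)dτ} = F(s)/s with F(s) = 2/(s+8), so L{∫₀ᵗ 2·e^(-8τ) dτ} = 2/(s(s+8))

Final answer: 2/(s(s+8))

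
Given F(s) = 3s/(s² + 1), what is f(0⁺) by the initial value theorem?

f(0⁺) = lim_{s→∞} s·3s/(s² + 1) = lim_{s→∞} 3s²/(s² + 1) = 3

Final answer: 3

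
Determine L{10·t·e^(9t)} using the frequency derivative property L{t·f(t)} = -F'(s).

L{e^(9t)} = 1/(s-9). By frequency derivative: L{t·e^(9t)} = -d/ds[1/(s-9)] = -(-1)/(s-9)² = 1/(s-9)². Then L{10·t·e^(9t)} = 10·1/(s-9)² = 10/(s-9)²

Final answer: 10/(s-9)²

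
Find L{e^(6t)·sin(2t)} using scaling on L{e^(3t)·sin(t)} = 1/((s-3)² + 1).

Scaling with a=2: L{e^(6t)·sin(2t)} = (1/2) · 1/((s/2-3)² + 1). Simplifying: 2/((s-6)² + 4)

Final answer: 2/((s-6)² + 4)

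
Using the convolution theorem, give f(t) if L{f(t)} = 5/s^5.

5/s^5 = (5/s)·(1/s^4) = L{5}·L{t^3/6}. By convolution, f(t) = 5*t^3/6 = ∫₀ᵗ 5·τ^3/6 dτ = 5·t^4/24

Final answer: 5·t^4/24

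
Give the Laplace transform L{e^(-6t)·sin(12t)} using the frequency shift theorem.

Frequency shift: L{e^(at)f(t)} = F(s-a). L{e^(-6t)·sin(12t)} = 12/((s+6)² + 144)

Final answer: 12/((s+6)² + 144)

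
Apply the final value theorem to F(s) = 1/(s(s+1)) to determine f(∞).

f(∞) = lim_{s→0} s·1/(s(s+1)) = lim_{s→0} 1/(s+1) = 1/1 = 1

Final answer: 1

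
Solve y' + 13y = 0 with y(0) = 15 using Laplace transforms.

L{y'} + 13L{y} = 0. sY - 15 + 13Y = 0. Y(s+13) = 15. Y = 15/(s+13)

Final answer: y(t) = 15e^(-13t)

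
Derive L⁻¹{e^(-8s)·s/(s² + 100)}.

L⁻¹{s/(s² + 100)} = cos(10t). By the time shift theorem, L⁻¹{e^(-as)F(s)} = u(t-a)f(t-a) with a=8, so L⁻¹{e^(-8s)·s/(s² + 100)} = u(t-8)·cos(10(t-8))

Final answer: u(t-8)·cos(10(t-8))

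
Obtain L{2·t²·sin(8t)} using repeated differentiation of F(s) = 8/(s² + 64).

F(s) = 8/(s² + 64). F'(s) = -16s/(s² + 64)². F''(s) = -16(64 - 3s²)/(s² + 64)³ = (48s² - 1024)/(s² + 64)³. So L{t²·sin(8t)} = (-1)² F''(s) = (48s² - 1024)/(s² + 64)³. Then L{2·t²·sin(8t)} = 2·(48s² - 1024)/(s² + 64)³ = (96s² - 2048)/(s² + 64)³

Final answer: (96s² - 2048)/(s² + 64)³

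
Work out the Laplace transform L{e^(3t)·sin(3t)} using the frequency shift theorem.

Frequency shift: L{e^(at)f(t)} = F(s-a). L{e^(3t)·sin(3t)} = 3/((s-3)² + 9)

Final answer: 3/((s-3)² + 9)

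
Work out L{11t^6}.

L{t^n} = n!/s^(n+1). So L{11t^6} = 11·6!/s^7 = 7920/s^7

Final answer: 7920/s^7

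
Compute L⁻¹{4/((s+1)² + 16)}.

Form: b/((s-a)² + b²) → e^(at)sin(bt). With a=-1, b=4

Final answer: e^(-t)·sin(4t)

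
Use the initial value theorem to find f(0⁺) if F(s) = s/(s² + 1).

f(0⁺) = lim_{s→∞} s·s/(s² + 1) = lim_{s→∞} s²/(s² + 1) = 1

Final answer: 1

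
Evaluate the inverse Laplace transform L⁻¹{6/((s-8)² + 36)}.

Using frequency shift, L⁻¹{6/((s-8)² + 36)} = e^(8t)·sin(6t)

Final answer: e^(8t)·sin(6t)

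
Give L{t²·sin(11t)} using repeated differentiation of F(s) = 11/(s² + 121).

F(s) = 11/(s² + 121). F'(s) = -22s/(s² + 121)². F''(s) = -22(121 - 3s²)/(s² + 121)³ = (66s² - 2662)/(s² + 121)³. So L{t²·sin(11t)} = (-1)² F''(s) = (66s² - 2662)/(s² + 121)³

Final answer: (66s² - 2662)/(s² + 121)³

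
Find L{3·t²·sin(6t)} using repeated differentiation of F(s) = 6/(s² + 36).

F(s) = 6/(s² + 36). F'(s) = -12s/(s² + 36)². F''(s) = -12(36 - 3s²)/(s² + 36)³ = (36s² - 432)/(s² + 36)³. So L{t²·sin(6t)} = (-1)² F''(s) = (36s² - 432)/(s² + 36)³. Then L{3·t²·sin(6t)} = 3·(36s² - 432)/(s² + 36)³ = (108s² - 1296)/(s² + 36)³

Final answer: (108s² - 1296)/(s² + 36)³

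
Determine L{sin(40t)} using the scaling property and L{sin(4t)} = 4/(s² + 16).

Using L{f(at)} = (1/a)F(s/a) with a=10: L{sin(40t)} = (1/10) · 4/((s/10)² + 16) = (1/10) · 4·100/(s² + 1600) = 40/(s² + 1600)

Final answer: 40/(s² + 1600)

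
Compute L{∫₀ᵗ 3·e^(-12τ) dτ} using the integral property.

L{∫₀ᵗ f(τ)dτ} = F(s)/s with F(s) = 3/(s+12), so L{∫₀ᵗ 3·e^(-12τ) dτ} = 3/(s(s+12))

Final answer: 3/(s(s+12))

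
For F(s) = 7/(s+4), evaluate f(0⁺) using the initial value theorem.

f(0⁺) = lim_{s→∞} s·7/(s+4) = lim_{s→∞} 7s/(s+4) = 7

Final answer: 7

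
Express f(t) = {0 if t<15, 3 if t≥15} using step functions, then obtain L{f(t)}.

f(t) = 3·u(t-15). L{u(t-15)} = e^(-15s)/s, so L{f(t)} = 3·e^(-15s)/s

Final answer: 3·e^(-15s)/s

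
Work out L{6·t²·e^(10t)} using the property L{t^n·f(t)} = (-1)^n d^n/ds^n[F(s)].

L{e^(10t)} = 1/(s-10). d/ds[1/(s-10)] = -1/(s-10)². d²/ds²[1/(s-10)] = 2/(s-10)³. So L{t²·e^(10t)} = (-1)² · 2/(s-10)³ = 2/(s-10)³. Then L{6·t²·e^(10t)} = 6·2/(s-10)³ = 12/(s-10)³

Final answer: 12/(s-10)³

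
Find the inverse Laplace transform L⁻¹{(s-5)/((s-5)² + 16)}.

Using frequency shift, L⁻¹{(s-5)/((s-5)² + 16)} = e^(5t)·cos(4t)

Final answer: e^(5t)·cos(4t)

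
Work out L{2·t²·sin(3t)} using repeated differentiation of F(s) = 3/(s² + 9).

F(s) = 3/(s² + 9). F'(s) = -6s/(s² + 9)². F''(s) = -6(9 - 3s²)/(s² + 9)³ = (18s² - 54)/(s² + 9)³. So L{t²·sin(3t)} = (-1)² F''(s) = (18s² - 54)/(s² + 9)³. Then L{2·t²·sin(3t)} = 2·(18s² - 54)/(s² + 9)³ = (36s² - 108)/(s² + 9)³

Final answer: (36s² - 108)/(s² + 9)³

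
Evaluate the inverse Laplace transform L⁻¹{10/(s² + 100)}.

L⁻¹{10/(s² + 100)} = sin(10t)

Final answer: sin(10t)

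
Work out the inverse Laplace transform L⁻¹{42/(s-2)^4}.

L⁻¹{n!/(s-a)^(n+1)} = t^n·e^(at) with n=3, a=2. So L⁻¹{6/(s-2)^4} = t^3·e^(2t), and L⁻¹{42/(s-2)^4} = (42/6)·t^3·e^(2t) = 7·t^3·e^(2t)

Final answer: 7·t^3·e^(2t)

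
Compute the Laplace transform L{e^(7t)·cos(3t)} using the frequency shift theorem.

Frequency shift: L{e^(at)f(t)} = F(s-a). L{e^(7t)·cos(3t)} = (s-7)/((s-7)² + 9)

Final answer: (s-7)/((s-7)² + 9)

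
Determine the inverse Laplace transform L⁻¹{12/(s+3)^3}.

L⁻¹{n!/(s-a)^(n+1)} = t^n·e^(at) with n=2, a=-3. So L⁻¹{2/(s+3)^3} = t^2·e^(-3t), and L⁻¹{12/(s+3)^3} = (12/2)·t^2·e^(-3t) = 6·t^2·e^(-3t)

Final answer: 6·t^2·e^(-3t)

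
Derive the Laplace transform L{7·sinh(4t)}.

L{sinh(ωt)} = ω/(s² - ω²), so L{sinh(4t)} = 4/(s² - 16). Then L{7·sinh(4t)} = 7·4/(s² - 16) = 28/(s² - 16)

Final answer: 28/(s² - 16)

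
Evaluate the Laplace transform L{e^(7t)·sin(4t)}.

L{e^(at)·sin(ωt)} = ω/((s-a)² + ω²), so L{e^(7t)·sin(4t)} = 4/((s-7)² + 16)

Final answer: 4/((s-7)² + 16)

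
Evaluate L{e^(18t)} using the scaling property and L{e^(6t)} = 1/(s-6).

Using L{f(at)} = (1/a)F(s/a) with a=3 and f(t) = e^(6t): L{e^(18t)} = (1/3) · 1/((s/3)-6) = (1/3) · 3/(s-18) = 1/(s-18)

Final answer: 1/(s-18)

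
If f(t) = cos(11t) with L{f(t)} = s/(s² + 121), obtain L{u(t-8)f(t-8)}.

Time shift theorem: L{u(t-a)f(t-a)} = e^(-as)F(s). Here a=8, F(s) = s/(s² + 121), so L{u(t-8)f(t-8)} = e^(-8s)·s/(s² + 121)

Final answer: e^(-8s)·s/(s² + 121)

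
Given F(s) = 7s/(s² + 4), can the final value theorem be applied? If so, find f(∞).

The final value theorem requires all poles of sF(s) in the left half-plane. sF(s) = 7s²/(s² + 4) has poles at s = ±2i (imaginary axis). Theorem does NOT apply (oscillatory system).

Final answer: Not applicable (oscillatory)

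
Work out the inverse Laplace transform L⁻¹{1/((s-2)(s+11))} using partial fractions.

Decompose: A/(s-2) + B/(s+11). A = 1/13, B = -1/13. f(t) = (e^(2t) - e^(-11t))/13

Final answer: (e^(2t) - e^(-11t))/13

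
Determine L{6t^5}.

L{t^n} = n!/s^(n+1). So L{6t^5} = 6·5!/s^6 = 720/s^6

Final answer: 720/s^6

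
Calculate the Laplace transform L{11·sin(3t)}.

L{sin(ωt)} = ω/(s² + ω²), so L{sin(3t)} = 3/(s² + 9). Then L{11·sin(3t)} = 11·3/(s² + 9) = 33/(s² + 9)

Final answer: 33/(s² + 9)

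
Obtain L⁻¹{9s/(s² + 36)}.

This is the form c·s/(s² + a²) with a = 6, c = 9. L⁻¹ = 9·cos(6t)

Final answer: 9·cos(6t)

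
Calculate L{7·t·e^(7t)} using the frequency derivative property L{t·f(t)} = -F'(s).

L{e^(7t)} = 1/(s-7). By frequency derivative: L{t·e^(7t)} = -d/ds[1/(s-7)] = -(-1)/(s-7)² = 1/(s-7)². Then L{7·t·e^(7t)} = 7·1/(s-7)² = 7/(s-7)²

Final answer: 7/(s-7)²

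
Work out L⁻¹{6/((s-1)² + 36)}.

Form: b/((s-a)² + b²) → e^(at)sin(bt). With a=1, b=6

Final answer: e^t·sin(6t)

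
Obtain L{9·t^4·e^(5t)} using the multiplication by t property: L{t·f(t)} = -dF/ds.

Using L{t^n·e^(at)} = n!/(s-a)^(n+1), L{t^4·e^(5t)} = 24/(s-5)^5, so L{9·t^4·e^(5t)} = 9·24/(s-5)^5 = 216/(s-5)^5

Final answer: 216/(s-5)^5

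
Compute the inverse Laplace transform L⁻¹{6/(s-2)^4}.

L⁻¹{n!/(s-a)^(n+1)} = t^n·e^(at), so L⁻¹{6/(s-2)^4} = t^3·e^(2t)

Final answer: t^3·e^(2t)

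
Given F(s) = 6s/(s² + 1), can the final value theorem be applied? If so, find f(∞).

The final value theorem requires all poles of sF(s) in the left half-plane. sF(s) = 6s²/(s² + 1) has poles at s = ±1i (imaginary axis). Theorem does NOT apply (oscillatory system).

Final answer: Not applicable (oscillatory)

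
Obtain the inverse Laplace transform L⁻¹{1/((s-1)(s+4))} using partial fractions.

Decompose: A/(s-1) + B/(s+4). A = 1/5, B = -1/5. f(t) = (e^t - e^(-4t))/5

Final answer: (e^t - e^(-4t))/5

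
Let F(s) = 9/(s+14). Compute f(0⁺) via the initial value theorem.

f(0⁺) = lim_{s→∞} s·9/(s+14) = lim_{s→∞} 9s/(s+14) = 9

Final answer: 9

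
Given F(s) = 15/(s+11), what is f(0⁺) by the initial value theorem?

f(0⁺) = lim_{s→∞} s·15/(s+11) = lim_{s→∞} 15s/(s+11) = 15

Final answer: 15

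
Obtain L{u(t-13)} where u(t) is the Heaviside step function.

L{u(t-a)} = e^(-as)/s. Here a=13, so L{u(t-13)} = e^(-13s)/s

Final answer: e^(-13s)/s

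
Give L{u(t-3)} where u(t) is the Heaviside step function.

L{u(t-a)} = e^(-as)/s. Here a=3, so L{u(t-3)} = e^(-3s)/s

Final answer: e^(-3s)/s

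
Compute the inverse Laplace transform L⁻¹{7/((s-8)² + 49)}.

Using frequency shift, L⁻¹{7/((s-8)² + 49)} = e^(8t)·sin(7t)

Final answer: e^(8t)·sin(7t)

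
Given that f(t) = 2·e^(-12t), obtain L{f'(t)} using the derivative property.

f(0) = 2, F(s) = 2/(s+12). L{f'(t)} = s·F(s) - f(0) = 2s/(s+12) - 2 = (2s - 2(s+12))/(s+12) = -24/(s+12)

Final answer: -24/(s+12)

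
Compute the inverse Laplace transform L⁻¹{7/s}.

L⁻¹{c/s} = c, so L⁻¹{7/s} = 7

Final answer: 7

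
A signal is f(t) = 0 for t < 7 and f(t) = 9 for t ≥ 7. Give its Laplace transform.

f(t) = 9·u(t-7). L{u(t-7)} = e^(-7s)/s, so L{f(t)} = 9·e^(-7s)/s

Final answer: 9·e^(-7s)/s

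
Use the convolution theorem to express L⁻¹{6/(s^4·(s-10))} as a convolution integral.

6/(s^4·(s-10)) = (6/s^4)·(1/(s-10)) = L{t^3}·L{e^(10t)}. So f(t) = t^3*e^(10t) = ∫₀ᵗ τ^3·e^(10(t-τ)) dτ

Final answer: ∫₀ᵗ τ^3·e^(10(t-τ)) dτ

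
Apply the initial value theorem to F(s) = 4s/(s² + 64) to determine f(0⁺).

f(0⁺) = lim_{s→∞} s·4s/(s² + 64) = lim_{s→∞} 4s²/(s² + 64) = 4

Final answer: 4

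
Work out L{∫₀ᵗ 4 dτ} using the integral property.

L{∫₀ᵗ f(τ)dτ} = F(s)/s with f(t) = 4. F(s) = 4/s, so L{∫₀ᵗ 4 dτ} = (4/s)/s = 4/s². (Check: ∫₀ᵗ 4 dτ = 4t.)

Final answer: 4/s²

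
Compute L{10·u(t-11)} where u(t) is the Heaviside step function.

L{u(t-a)} = e^(-as)/s. Here a=11, so L{u(t-11)} = e^(-11s)/s, and L{10·u(t-11)} = 10·e^(-11s)/s

Final answer: 10·e^(-11s)/s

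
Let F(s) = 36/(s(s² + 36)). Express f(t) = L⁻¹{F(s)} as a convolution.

36/(s(s² + 36)) = (1/s)·(36/(s² + 36)) = L{1}·L{6·sin(6t)}. So f(t) = 1*(6·sin(6t)) = ∫₀ᵗ 6·sin(6τ) dτ

Final answer: ∫₀ᵗ 6·sin(6τ) dτ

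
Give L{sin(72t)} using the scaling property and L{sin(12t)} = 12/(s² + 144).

Using L{f(at)} = (1/a)F(s/a) with a=6: L{sin(72t)} = (1/6) · 12/((s/6)² + 144) = (1/6) · 12·36/(s² + 5184) = 72/(s² + 5184)

Final answer: 72/(s² + 5184)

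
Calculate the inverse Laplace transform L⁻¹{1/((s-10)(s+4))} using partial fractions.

Decompose: A/(s-10) + B/(s+4). A = 1/14, B = -1/14. f(t) = (e^(10t) - e^(-4t))/14

Final answer: (e^(10t) - e^(-4t))/14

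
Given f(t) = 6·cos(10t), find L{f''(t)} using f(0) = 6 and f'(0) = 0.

F(s) = 6s/(s² + 100). L{f''(t)} = s²F(s) - sf(0) - f'(0) = 6s³/(s² + 100) - 6s = (6s³ - 6s(s² + 100))/(s² + 100) = -600s/(s² + 100)

Final answer: -600s/(s² + 100)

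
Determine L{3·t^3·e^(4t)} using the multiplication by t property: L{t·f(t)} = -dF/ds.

Using L{t^n·e^(at)} = n!/(s-a)^(n+1), L{t^3·e^(4t)} = 6/(s-4)^4, so L{3·t^3·e^(4t)} = 3·6/(s-4)^4 = 18/(s-4)^4

Final answer: 18/(s-4)^4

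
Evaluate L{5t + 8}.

L{5t + 8} = 5·L{t} + 8·L{1} = 5/s² + 8/s

Final answer: 5/s² + 8/s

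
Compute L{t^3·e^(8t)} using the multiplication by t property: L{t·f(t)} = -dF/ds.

Using L{t^n·e^(at)} = n!/(s-a)^(n+1), L{t^3·e^(8t)} = 6/(s-8)^4

Final answer: 6/(s-8)^4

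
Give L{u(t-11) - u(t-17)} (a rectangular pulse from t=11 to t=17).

L{u(t-a)} = e^(-as)/s. L{u(t-11) - u(t-17)} = (e^(-11s) - e^(-17s))/s

Final answer: (e^(-11s) - e^(-17s))/s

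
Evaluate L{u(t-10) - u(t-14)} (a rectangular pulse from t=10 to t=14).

L{u(t-a)} = e^(-as)/s. L{u(t-10) - u(t-14)} = (e^(-10s) - e^(-14s))/s

Final answer: (e^(-10s) - e^(-14s))/s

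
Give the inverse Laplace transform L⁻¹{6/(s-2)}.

L⁻¹{1/(s-a)} = e^(at), so L⁻¹{1/(s-2)} = e^(2t), and L⁻¹{6/(s-2)} = 6·e^(2t)

Final answer: 6·e^(2t)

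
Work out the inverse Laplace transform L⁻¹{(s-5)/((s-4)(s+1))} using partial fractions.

Using partial fractions, f(t) = (-e^(4t) + 6e^(-t))/5

Final answer: (-e^(4t) + 6e^(-t))/5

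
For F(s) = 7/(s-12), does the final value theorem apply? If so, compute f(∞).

sF(s) = 7s/(s-12) has a pole at s = 12 in the right half-plane. Theorem does NOT apply (unstable system; f(t) = 7·e^(12t) grows without bound).

Final answer: Not applicable (unstable)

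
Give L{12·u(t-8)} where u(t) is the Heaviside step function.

L{u(t-a)} = e^(-as)/s. Here a=8, so L{u(t-8)} = e^(-8s)/s, and L{12·u(t-8)} = 12·e^(-8s)/s

Final answer: 12·e^(-8s)/s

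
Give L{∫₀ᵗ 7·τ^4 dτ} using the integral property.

L{∫₀ᵗ f(τ)dτ} = F(s)/s with f(t) = 7t^4. F(s) = 168/s^5, so L{∫₀ᵗ 7·τ^4 dτ} = (168/s^5)/s = 168/s^6. (Check: ∫₀ᵗ 7·τ^4 dτ = 7t^5/5.)

Final answer: 168/s^6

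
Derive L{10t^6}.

L{t^n} = n!/s^(n+1). So L{10t^6} = 10·6!/s^7 = 7200/s^7

Final answer: 7200/s^7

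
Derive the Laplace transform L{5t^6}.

L{5t^6} = 5 · L{t^6} = 5 · 720/s^7 = 3600/s^7

Final answer: 3600/s^7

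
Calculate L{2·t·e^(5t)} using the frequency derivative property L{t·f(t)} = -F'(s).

L{e^(5t)} = 1/(s-5). By frequency derivative: L{t·e^(5t)} = -d/ds[1/(s-5)] = -(-1)/(s-5)² = 1/(s-5)². Then L{2·t·e^(5t)} = 2·1/(s-5)² = 2/(s-5)²

Final answer: 2/(s-5)²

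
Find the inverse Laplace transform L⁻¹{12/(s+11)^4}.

L⁻¹{n!/(s-a)^(n+1)} = t^n·e^(at) with n=3, a=-11. So L⁻¹{6/(s+11)^4} = t^3·e^(-11t), and L⁻¹{12/(s+11)^4} = (12/6)·t^3·e^(-11t) = 2·t^3·e^(-11t)

Final answer: 2·t^3·e^(-11t)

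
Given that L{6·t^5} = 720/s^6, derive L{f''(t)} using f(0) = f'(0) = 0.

L{f''(t)} = s²F(s) - sf(0) - f'(0) = s²·720/s^6 - 0 - 0 = 720/s^4

Final answer: 720/s^4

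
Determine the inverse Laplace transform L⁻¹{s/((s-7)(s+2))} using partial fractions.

Using partial fractions, f(t) = (7e^(7t) + 2e^(-2t))/9

Final answer: (7e^(7t) + 2e^(-2t))/9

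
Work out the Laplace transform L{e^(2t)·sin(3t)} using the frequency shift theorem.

Frequency shift: L{e^(at)f(t)} = F(s-a). L{e^(2t)·sin(3t)} = 3/((s-2)² + 9)

Final answer: 3/((s-2)² + 9)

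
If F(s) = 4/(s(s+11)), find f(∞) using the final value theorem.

f(∞) = lim_{s→0} s·4/(s(s+11)) = lim_{s→0} 4/(s+11) = 4/11 = 4/11

Final answer: 4/11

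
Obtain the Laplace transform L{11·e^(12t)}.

L{e^(at)} = 1/(s-a), so L{e^(12t)} = 1/(s-12). Then L{11·e^(12t)} = 11/(s-12)

Final answer: 11/(s-12)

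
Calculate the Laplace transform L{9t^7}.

L{9t^7} = 9 · L{t^7} = 9 · 5040/s^8 = 45360/s^8

Final answer: 45360/s^8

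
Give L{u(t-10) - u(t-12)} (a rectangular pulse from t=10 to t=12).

L{u(t-a)} = e^(-as)/s. L{u(t-10) - u(t-12)} = (e^(-10s) - e^(-12s))/s

Final answer: (e^(-10s) - e^(-12s))/s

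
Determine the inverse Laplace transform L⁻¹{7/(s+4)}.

L⁻¹{1/(s-a)} = e^(at), so L⁻¹{1/(s+4)} = e^(-4t), and L⁻¹{7/(s+4)} = 7·e^(-4t)

Final answer: 7·e^(-4t)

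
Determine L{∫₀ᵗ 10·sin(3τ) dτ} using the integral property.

L{∫₀ᵗ f(τ)dτ} = F(s)/s with F(s) = 30/(s² + 9), so the result is (30/(s² + 9))/s = 30/(s(s² + 9))

Final answer: 30/(s(s² + 9))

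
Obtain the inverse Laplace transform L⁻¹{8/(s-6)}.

L⁻¹{1/(s-a)} = e^(at), so L⁻¹{1/(s-6)} = e^(6t), and L⁻¹{8/(s-6)} = 8·e^(6t)

Final answer: 8·e^(6t)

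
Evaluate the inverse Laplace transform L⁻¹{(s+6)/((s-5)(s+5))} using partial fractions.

Using partial fractions, f(t) = (11e^(5t) - e^(-5t))/10

Final answer: (11e^(5t) - e^(-5t))/10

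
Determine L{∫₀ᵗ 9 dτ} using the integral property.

L{∫₀ᵗ f(τ)dτ} = F(s)/s with f(t) = 9. F(s) = 9/s, so L{∫₀ᵗ 9 dτ} = (9/s)/s = 9/s². (Check: ∫₀ᵗ 9 dτ = 9t.)

Final answer: 9/s²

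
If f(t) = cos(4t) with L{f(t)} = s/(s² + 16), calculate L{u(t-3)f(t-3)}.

Time shift theorem: L{u(t-a)f(t-a)} = e^(-as)F(s). Here a=3, F(s) = s/(s² + 16), so L{u(t-3)f(t-3)} = e^(-3s)·s/(s² + 16)

Final answer: e^(-3s)·s/(s² + 16)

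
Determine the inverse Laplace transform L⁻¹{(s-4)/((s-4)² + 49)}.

Using frequency shift, L⁻¹{(s-4)/((s-4)² + 49)} = e^(4t)·cos(7t)

Final answer: e^(4t)·cos(7t)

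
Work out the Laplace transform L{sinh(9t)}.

L{sinh(ωt)} = ω/(s² - ω²), so L{sinh(9t)} = 9/(s² - 81)

Final answer: 9/(s² - 81)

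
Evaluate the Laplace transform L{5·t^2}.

L{t^n} = n!/s^(n+1), so L{t^2} = 2/s^3. Then L{5·t^2} = 5·2/s^3 = 10/s^3

Final answer: 10/s^3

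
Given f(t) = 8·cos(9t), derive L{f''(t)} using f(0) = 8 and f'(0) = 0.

F(s) = 8s/(s² + 81). L{f''(t)} = s²F(s) - sf(0) - f'(0) = 8s³/(s² + 81) - 8s = (8s³ - 8s(s² + 81))/(s² + 81) = -648s/(s² + 81)

Final answer: -648s/(s² + 81)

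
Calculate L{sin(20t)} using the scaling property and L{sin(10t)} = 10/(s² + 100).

Using L{f(at)} = (1/a)F(s/a) with a=2: L{sin(20t)} = (1/2) · 10/((s/2)² + 100) = (1/2) · 10·4/(s² + 400) = 20/(s² + 400)

Final answer: 20/(s² + 400)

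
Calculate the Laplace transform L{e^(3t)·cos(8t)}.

L{e^(at)·cos(ωt)} = (s-a)/((s-a)² + ω²), so L{e^(3t)·cos(8t)} = (s-3)/((s-3)² + 64)

Final answer: (s-3)/((s-3)² + 64)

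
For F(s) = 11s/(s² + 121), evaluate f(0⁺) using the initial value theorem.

f(0⁺) = lim_{s→∞} s·11s/(s² + 121) = lim_{s→∞} 11s²/(s² + 121) = 11

Final answer: 11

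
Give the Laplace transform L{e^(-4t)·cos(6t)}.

L{e^(at)·cos(ωt)} = (s-a)/((s-a)² + ω²), so L{e^(-4t)·cos(6t)} = (s+4)/((s+4)² + 36)

Final answer: (s+4)/((s+4)² + 36)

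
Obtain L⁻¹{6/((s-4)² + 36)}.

Form: b/((s-a)² + b²) → e^(at)sin(bt). With a=4, b=6

Final answer: e^(4t)·sin(6t)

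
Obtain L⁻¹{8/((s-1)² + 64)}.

Form: b/((s-a)² + b²) → e^(at)sin(bt). With a=1, b=8

Final answer: e^t·sin(8t)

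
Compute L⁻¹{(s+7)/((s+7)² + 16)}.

Using frequency shift: L⁻¹{(s-a)/((s-a)² + b²)} = e^(at)cos(bt). Here a=-7, b=4

Final answer: e^(-7t)·cos(4t)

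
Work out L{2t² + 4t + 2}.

L{2t² + 4t + 2} = 2·2/s³ + 4/s² + 2/s = 4/s³ + 4/s² + 2/s

Final answer: 4/s³ + 4/s² + 2/s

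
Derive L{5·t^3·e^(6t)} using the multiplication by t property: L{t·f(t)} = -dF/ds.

Using L{t^n·e^(at)} = n!/(s-a)^(n+1), L{t^3·e^(6t)} = 6/(s-6)^4, so L{5·t^3·e^(6t)} = 5·6/(s-6)^4 = 30/(s-6)^4

Final answer: 30/(s-6)^4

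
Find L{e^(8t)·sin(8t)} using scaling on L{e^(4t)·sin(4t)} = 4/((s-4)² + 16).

Scaling with a=2: L{e^(8t)·sin(8t)} = (1/2) · 4/((s/2-4)² + 16). Simplifying: 8/((s-8)² + 64)

Final answer: 8/((s-8)² + 64)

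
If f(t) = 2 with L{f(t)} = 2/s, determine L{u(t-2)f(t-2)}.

Time shift theorem: L{u(t-a)f(t-a)} = e^(-as)F(s). Here a=2, F(s) = 2/s, so L{u(t-2)f(t-2)} = e^(-2s)·2/s

Final answer: e^(-2s)·2/s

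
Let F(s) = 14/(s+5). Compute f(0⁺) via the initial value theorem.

f(0⁺) = lim_{s→∞} s·14/(s+5) = lim_{s→∞} 14s/(s+5) = 14

Final answer: 14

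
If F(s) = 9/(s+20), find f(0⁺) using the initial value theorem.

f(0⁺) = lim_{s→∞} s·9/(s+20) = lim_{s→∞} 9s/(s+20) = 9

Final answer: 9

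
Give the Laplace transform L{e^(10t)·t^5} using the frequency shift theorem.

L{e^(at)·t^n} = n!/(s-a)^(n+1), so L{e^(10t)·t^5} = 120/(s-10)^6

Final answer: 120/(s-10)^6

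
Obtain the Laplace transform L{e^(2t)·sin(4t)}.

L{e^(at)·sin(ωt)} = ω/((s-a)² + ω²), so L{e^(2t)·sin(4t)} = 4/((s-2)² + 16)

Final answer: 4/((s-2)² + 16)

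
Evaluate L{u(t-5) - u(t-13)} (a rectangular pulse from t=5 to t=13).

L{u(t-a)} = e^(-as)/s. L{u(t-5) - u(t-13)} = (e^(-5s) - e^(-13s))/s

Final answer: (e^(-5s) - e^(-13s))/s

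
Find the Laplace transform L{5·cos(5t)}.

L{cos(ωt)} = s/(s² + ω²), so L{cos(5t)} = s/(s² + 25). Then L{5·cos(5t)} = 5·s/(s² + 25) = 5s/(s² + 25)

Final answer: 5s/(s² + 25)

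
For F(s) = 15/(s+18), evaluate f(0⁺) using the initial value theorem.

f(0⁺) = lim_{s→∞} s·15/(s+18) = lim_{s→∞} 15s/(s+18) = 15

Final answer: 15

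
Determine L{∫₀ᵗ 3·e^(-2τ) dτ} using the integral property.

L{∫₀ᵗ f(τ)dτ} = F(s)/s with F(s) = 3/(s+2), so L{∫₀ᵗ 3·e^(-2τ) dτ} = 3/(s(s+2))

Final answer: 3/(s(s+2))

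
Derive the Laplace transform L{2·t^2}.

L{t^n} = n!/s^(n+1), so L{t^2} = 2/s^3. Then L{2·t^2} = 2·2/s^3 = 4/s^3

Final answer: 4/s^3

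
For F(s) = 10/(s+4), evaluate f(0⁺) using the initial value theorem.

f(0⁺) = lim_{s→∞} s·10/(s+4) = lim_{s→∞} 10s/(s+4) = 10

Final answer: 10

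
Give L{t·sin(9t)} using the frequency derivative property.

L{sin(9t)} = 9/(s² + 81). By L{t·f(t)} = -F'(s): -d/ds[9/(s² + 81)] = -(9)·(-2s)/(s² + 81)² = 18s/(s² + 81)²

Final answer: 18s/(s² + 81)²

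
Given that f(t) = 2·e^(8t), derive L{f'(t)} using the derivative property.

f(0) = 2, F(s) = 2/(s-8). L{f'(t)} = s·F(s) - f(0) = 2s/(s-8) - 2 = (2s - 2(s-8))/(s-8) = 16/(s-8)

Final answer: 16/(s-8)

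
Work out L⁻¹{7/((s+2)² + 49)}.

Form: b/((s-a)² + b²) → e^(at)sin(bt). With a=-2, b=7

Final answer: e^(-2t)·sin(7t)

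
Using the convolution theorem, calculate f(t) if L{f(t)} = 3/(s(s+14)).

3/(s(s+14)) = (3/s)·(1/(s+14)) = L{3}·L{e^(-14t)}. By convolution, f(t) = 3*e^(-14t) = ∫₀ᵗ 3·e^(-14τ) dτ = 3·(1 - e^(-14t))/14

Final answer: 3·(1 - e^(-14t))/14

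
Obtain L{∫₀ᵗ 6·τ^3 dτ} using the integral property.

L{∫₀ᵗ f(τ)dτ} = F(s)/s with f(t) = 6t^3. F(s) = 36/s^4, so L{∫₀ᵗ 6·τ^3 dτ} = (36/s^4)/s = 36/s^5. (Check: ∫₀ᵗ 6·τ^3 dτ = 6t^4/4.)

Final answer: 36/s^5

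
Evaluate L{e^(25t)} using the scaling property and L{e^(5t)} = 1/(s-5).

Using L{f(at)} = (1/a)F(s/a) with a=5 and f(t) = e^(5t): L{e^(25t)} = (1/5) · 1/((s/5)-5) = (1/5) · 5/(s-25) = 1/(s-25)

Final answer: 1/(s-25)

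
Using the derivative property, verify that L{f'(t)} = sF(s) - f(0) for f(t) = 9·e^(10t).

f'(t) = 90e^(10t). Direct: L{f'(t)} = 90/(s-10). Property: s·9/(s-10) - 9 = (9s - 9(s-10))/(s-10) = 90/(s-10). ✓

Final answer: 90/(s-10)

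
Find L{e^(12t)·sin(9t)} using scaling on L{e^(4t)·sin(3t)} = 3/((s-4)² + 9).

Scaling with a=3: L{e^(12t)·sin(9t)} = (1/3) · 3/((s/3-4)² + 9). Simplifying: 9/((s-12)² + 81)

Final answer: 9/((s-12)² + 81)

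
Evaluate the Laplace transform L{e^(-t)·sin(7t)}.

L{e^(at)·sin(ωt)} = ω/((s-a)² + ω²), so L{e^(-t)·sin(7t)} = 7/((s+1)² + 49)

Final answer: 7/((s+1)² + 49)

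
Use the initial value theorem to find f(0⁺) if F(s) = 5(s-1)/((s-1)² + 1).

f(0⁺) = lim_{s→∞} sF(s) = lim_{s→∞} 5s(s-1)/((s-1)² + 1) = 5

Final answer: 5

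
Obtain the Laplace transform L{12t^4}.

L{12t^4} = 12 · L{t^4} = 12 · 24/s^5 = 288/s^5

Final answer: 288/s^5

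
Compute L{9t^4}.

L{t^n} = n!/s^(n+1). So L{9t^4} = 9·4!/s^5 = 216/s^5

Final answer: 216/s^5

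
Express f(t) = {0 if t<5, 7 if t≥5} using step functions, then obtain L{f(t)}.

f(t) = 7·u(t-5). L{u(t-5)} = e^(-5s)/s, so L{f(t)} = 7·e^(-5s)/s

Final answer: 7·e^(-5s)/s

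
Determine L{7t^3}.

L{t^n} = n!/s^(n+1). So L{7t^3} = 7·3!/s^4 = 42/s^4

Final answer: 42/s^4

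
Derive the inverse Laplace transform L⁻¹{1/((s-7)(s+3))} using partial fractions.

Decompose: A/(s-7) + B/(s+3). A = 1/10, B = -1/10. f(t) = (e^(7t) - e^(-3t))/10

Final answer: (e^(7t) - e^(-3t))/10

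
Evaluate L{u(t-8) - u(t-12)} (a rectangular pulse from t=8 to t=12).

L{u(t-a)} = e^(-as)/s. L{u(t-8) - u(t-12)} = (e^(-8s) - e^(-12s))/s

Final answer: (e^(-8s) - e^(-12s))/s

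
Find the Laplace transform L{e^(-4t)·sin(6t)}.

L{e^(at)·sin(ωt)} = ω/((s-a)² + ω²), so L{e^(-4t)·sin(6t)} = 6/((s+4)² + 36)

Final answer: 6/((s+4)² + 36)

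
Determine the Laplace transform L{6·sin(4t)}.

L{sin(ωt)} = ω/(s² + ω²), so L{sin(4t)} = 4/(s² + 16). Then L{6·sin(4t)} = 6·4/(s² + 16) = 24/(s² + 16)

Final answer: 24/(s² + 16)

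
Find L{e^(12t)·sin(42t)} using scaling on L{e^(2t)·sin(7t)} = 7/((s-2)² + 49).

Scaling with a=6: L{e^(12t)·sin(42t)} = (1/6) · 7/((s/6-2)² + 49). Simplifying: 42/((s-12)² + 1764)

Final answer: 42/((s-12)² + 1764)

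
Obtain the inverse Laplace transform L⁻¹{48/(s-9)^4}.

L⁻¹{n!/(s-a)^(n+1)} = t^n·e^(at) with n=3, a=9. So L⁻¹{6/(s-9)^4} = t^3·e^(9t), and L⁻¹{48/(s-9)^4} = (48/6)·t^3·e^(9t) = 8·t^3·e^(9t)

Final answer: 8·t^3·e^(9t)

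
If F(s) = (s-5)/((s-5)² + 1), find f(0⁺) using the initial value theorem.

f(0⁺) = lim_{s→∞} sF(s) = lim_{s→∞} s(s-5)/((s-5)² + 1) = 1

Final answer: 1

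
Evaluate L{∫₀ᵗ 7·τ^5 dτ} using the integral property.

L{∫₀ᵗ f(τ)dτ} = F(s)/s with f(t) = 7t^5. F(s) = 840/s^6, so L{∫₀ᵗ 7·τ^5 dτ} = (840/s^6)/s = 840/s^7. (Check: ∫₀ᵗ 7·τ^5 dτ = 7t^6/6.)

Final answer: 840/s^7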